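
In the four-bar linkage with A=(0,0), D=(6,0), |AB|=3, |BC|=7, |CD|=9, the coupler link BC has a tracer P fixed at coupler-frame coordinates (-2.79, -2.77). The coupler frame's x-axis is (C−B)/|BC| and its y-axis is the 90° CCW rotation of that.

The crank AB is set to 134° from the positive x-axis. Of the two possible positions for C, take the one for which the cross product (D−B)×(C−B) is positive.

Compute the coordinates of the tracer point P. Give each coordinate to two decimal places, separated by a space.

A=(0,0), D=(6.00,0)
B = A + 3.00·(cos134°, sin134°) = (-2.0840, 2.1580)
|BD| = 8.3671
circle(B,7.00) ∩ circle(D,9.00): a=2.2713, h=6.6213
  candidates: C₊=(1.8182,7.9695) cross=55.401; C₋=(-1.5973,-4.8250) cross=-55.401
  mode + wants cross > 0 → take C=(1.8182,7.9695) (cross=55.401)
ex = (C−B)/|BC| = (0.5575,0.8302); ey = (-0.8302,0.5575)
P = B + -2.79·ex + -2.77·ey = (-1.3396,-1.7024)

-1.34 -1.70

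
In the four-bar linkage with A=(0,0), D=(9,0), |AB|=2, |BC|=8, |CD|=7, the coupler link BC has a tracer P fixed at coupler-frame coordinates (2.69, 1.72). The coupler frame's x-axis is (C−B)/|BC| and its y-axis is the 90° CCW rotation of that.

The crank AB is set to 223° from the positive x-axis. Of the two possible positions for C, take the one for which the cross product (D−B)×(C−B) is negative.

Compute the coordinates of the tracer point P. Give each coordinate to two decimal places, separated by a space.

1.73 -1.45

A=(0,0), D=(9.00,0)
B = A + 2.00·(cos223°, sin223°) = (-1.4627, -1.3640)
|BD| = 10.5512
circle(B,8.00) ∩ circle(D,7.00): a=5.9864, h=5.3068
  candidates: C₊=(3.7875,4.6722) cross=55.994; C₋=(5.1595,-5.8524) cross=-55.994
  mode - wants cross < 0 → take C=(5.1595,-5.8524) (cross=-55.994)
ex = (C−B)/|BC| = (0.8278,-0.5611); ey = (0.5611,0.8278)
P = B + 2.69·ex + 1.72·ey = (1.7290,-1.4494)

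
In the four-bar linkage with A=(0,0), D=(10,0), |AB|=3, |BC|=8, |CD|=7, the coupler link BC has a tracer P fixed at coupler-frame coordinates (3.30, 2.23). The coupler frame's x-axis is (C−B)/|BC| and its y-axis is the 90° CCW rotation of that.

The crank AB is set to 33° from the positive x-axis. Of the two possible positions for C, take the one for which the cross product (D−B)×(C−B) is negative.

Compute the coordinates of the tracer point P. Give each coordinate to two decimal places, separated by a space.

5.92 -0.44

A=(0,0), D=(10.00,0)
B = A + 3.00·(cos33°, sin33°) = (2.5160, 1.6339)
|BD| = 7.6603
circle(B,8.00) ∩ circle(D,7.00): a=4.8092, h=6.3931
  candidates: C₊=(8.5782,6.8541) cross=48.973; C₋=(5.8509,-5.6378) cross=-48.973
  mode - wants cross < 0 → take C=(5.8509,-5.6378) (cross=-48.973)
ex = (C−B)/|BC| = (0.4169,-0.9090); ey = (0.9090,0.4169)
P = B + 3.30·ex + 2.23·ey = (5.9187,-0.4361)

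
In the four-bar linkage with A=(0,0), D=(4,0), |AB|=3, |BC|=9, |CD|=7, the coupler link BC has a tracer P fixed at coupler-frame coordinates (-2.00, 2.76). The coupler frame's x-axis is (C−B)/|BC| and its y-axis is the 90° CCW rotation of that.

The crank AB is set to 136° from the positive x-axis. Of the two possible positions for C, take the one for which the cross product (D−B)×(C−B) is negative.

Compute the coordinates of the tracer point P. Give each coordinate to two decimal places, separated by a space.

-0.28 4.93

A=(0,0), D=(4.00,0)
B = A + 3.00·(cos136°, sin136°) = (-2.1580, 2.0840)
|BD| = 6.5011
circle(B,9.00) ∩ circle(D,7.00): a=5.7117, h=6.9553
  candidates: C₊=(5.4818,6.8414) cross=45.217; C₋=(1.0226,-6.3352) cross=-45.217
  mode - wants cross < 0 → take C=(1.0226,-6.3352) (cross=-45.217)
ex = (C−B)/|BC| = (0.3534,-0.9355); ey = (0.9355,0.3534)
P = B + -2.00·ex + 2.76·ey = (-0.2829,4.9303)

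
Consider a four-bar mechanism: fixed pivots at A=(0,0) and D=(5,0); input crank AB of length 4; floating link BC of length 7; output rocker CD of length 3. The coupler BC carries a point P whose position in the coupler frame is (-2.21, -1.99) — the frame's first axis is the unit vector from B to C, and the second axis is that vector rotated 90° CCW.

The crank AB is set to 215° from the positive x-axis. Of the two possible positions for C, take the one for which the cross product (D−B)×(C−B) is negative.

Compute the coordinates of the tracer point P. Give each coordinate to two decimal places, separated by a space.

A=(0,0), D=(5.00,0)
B = A + 4.00·(cos215°, sin215°) = (-3.2766, -2.2943)
|BD| = 8.5887
circle(B,7.00) ∩ circle(D,3.00): a=6.6230, h=2.2663
  candidates: C₊=(2.5003,1.6588) cross=19.464; C₋=(3.7111,-2.7090) cross=-19.464
  mode - wants cross < 0 → take C=(3.7111,-2.7090) (cross=-19.464)
ex = (C−B)/|BC| = (0.9982,-0.0592); ey = (0.0592,0.9982)
P = B + -2.21·ex + -1.99·ey = (-5.6006,-4.1499)

-5.60 -4.15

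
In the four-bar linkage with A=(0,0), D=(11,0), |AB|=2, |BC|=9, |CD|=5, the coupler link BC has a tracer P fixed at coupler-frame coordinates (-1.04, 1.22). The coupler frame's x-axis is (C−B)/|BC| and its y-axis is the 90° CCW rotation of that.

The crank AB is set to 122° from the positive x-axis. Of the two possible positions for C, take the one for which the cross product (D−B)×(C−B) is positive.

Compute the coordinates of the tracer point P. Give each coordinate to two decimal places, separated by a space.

A=(0,0), D=(11.00,0)
B = A + 2.00·(cos122°, sin122°) = (-1.0598, 1.6961)
|BD| = 12.1785
circle(B,9.00) ∩ circle(D,5.00): a=8.3884, h=3.2611
  candidates: C₊=(7.7010,3.7572) cross=39.716; C₋=(6.7926,-2.7015) cross=-39.716
  mode + wants cross > 0 → take C=(7.7010,3.7572) (cross=39.716)
ex = (C−B)/|BC| = (0.9734,0.2290); ey = (-0.2290,0.9734)
P = B + -1.04·ex + 1.22·ey = (-2.3516,2.6455)

-2.35 2.65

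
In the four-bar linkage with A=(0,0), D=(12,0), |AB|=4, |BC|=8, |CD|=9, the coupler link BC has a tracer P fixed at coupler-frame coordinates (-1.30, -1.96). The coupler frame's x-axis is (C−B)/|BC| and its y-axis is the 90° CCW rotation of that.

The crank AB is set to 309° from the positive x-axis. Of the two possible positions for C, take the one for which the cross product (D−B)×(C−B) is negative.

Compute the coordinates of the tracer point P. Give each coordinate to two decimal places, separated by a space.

0.25 -3.75

A=(0,0), D=(12.00,0)
B = A + 4.00·(cos309°, sin309°) = (2.5173, -3.1086)
|BD| = 9.9792
circle(B,8.00) ∩ circle(D,9.00): a=4.1379, h=6.8468
  candidates: C₊=(4.3165,4.6865) cross=68.326; C₋=(8.5821,-8.3257) cross=-68.326
  mode - wants cross < 0 → take C=(8.5821,-8.3257) (cross=-68.326)
ex = (C−B)/|BC| = (0.7581,-0.6521); ey = (0.6521,0.7581)
P = B + -1.30·ex + -1.96·ey = (0.2536,-3.7467)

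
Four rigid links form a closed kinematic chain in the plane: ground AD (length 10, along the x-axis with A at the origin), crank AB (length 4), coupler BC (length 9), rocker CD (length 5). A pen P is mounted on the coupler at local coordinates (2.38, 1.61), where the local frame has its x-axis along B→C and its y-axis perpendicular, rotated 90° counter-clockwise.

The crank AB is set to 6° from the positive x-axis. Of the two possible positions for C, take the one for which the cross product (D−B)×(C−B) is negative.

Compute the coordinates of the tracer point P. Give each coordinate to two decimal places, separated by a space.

A=(0,0), D=(10.00,0)
B = A + 4.00·(cos6°, sin6°) = (3.9781, 0.4181)
|BD| = 6.0364
circle(B,9.00) ∩ circle(D,5.00): a=7.6567, h=4.7302
  candidates: C₊=(11.9441,4.6066) cross=28.553; C₋=(11.2888,-4.8310) cross=-28.553
  mode - wants cross < 0 → take C=(11.2888,-4.8310) (cross=-28.553)
ex = (C−B)/|BC| = (0.8123,-0.5832); ey = (0.5832,0.8123)
P = B + 2.38·ex + 1.61·ey = (6.8504,0.3378)

6.85 0.34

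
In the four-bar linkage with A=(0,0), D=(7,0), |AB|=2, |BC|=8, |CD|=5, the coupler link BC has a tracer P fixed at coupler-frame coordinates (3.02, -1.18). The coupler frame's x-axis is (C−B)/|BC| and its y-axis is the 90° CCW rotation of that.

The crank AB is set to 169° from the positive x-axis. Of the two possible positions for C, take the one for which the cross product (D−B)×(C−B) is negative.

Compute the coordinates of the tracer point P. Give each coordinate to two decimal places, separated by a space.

-0.22 -2.35

A=(0,0), D=(7.00,0)
B = A + 2.00·(cos169°, sin169°) = (-1.9633, 0.3816)
|BD| = 8.9714
circle(B,8.00) ∩ circle(D,5.00): a=6.6593, h=4.4333
  candidates: C₊=(4.8786,4.5276) cross=39.773; C₋=(4.5014,-4.3309) cross=-39.773
  mode - wants cross < 0 → take C=(4.5014,-4.3309) (cross=-39.773)
ex = (C−B)/|BC| = (0.8081,-0.5891); ey = (0.5891,0.8081)
P = B + 3.02·ex + -1.18·ey = (-0.2179,-2.3509)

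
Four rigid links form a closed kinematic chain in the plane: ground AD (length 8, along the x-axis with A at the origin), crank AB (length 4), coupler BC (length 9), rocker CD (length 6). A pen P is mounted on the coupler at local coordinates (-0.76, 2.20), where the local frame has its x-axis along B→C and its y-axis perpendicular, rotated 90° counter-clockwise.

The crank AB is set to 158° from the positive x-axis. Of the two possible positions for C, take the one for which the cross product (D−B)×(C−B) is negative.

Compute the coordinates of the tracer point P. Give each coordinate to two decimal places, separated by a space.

-2.99 3.71

A=(0,0), D=(8.00,0)
B = A + 4.00·(cos158°, sin158°) = (-3.7087, 1.4984)
|BD| = 11.8042
circle(B,9.00) ∩ circle(D,6.00): a=7.8082, h=4.4757
  candidates: C₊=(4.6045,4.9467) cross=52.832; C₋=(3.4682,-3.9322) cross=-52.832
  mode - wants cross < 0 → take C=(3.4682,-3.9322) (cross=-52.832)
ex = (C−B)/|BC| = (0.7974,-0.6034); ey = (0.6034,0.7974)
P = B + -0.76·ex + 2.20·ey = (-2.9873,3.7114)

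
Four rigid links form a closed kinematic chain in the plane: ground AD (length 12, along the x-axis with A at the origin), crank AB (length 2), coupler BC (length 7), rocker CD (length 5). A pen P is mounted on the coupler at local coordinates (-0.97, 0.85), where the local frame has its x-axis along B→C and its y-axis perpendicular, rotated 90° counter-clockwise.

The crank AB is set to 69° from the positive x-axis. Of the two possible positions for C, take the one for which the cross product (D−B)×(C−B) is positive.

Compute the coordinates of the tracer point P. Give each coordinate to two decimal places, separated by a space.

A=(0,0), D=(12.00,0)
B = A + 2.00·(cos69°, sin69°) = (0.7167, 1.8672)
|BD| = 11.4367
circle(B,7.00) ∩ circle(D,5.00): a=6.7676, h=1.7887
  candidates: C₊=(7.6856,2.5270) cross=20.457; C₋=(7.1015,-1.0024) cross=-20.457
  mode + wants cross > 0 → take C=(7.6856,2.5270) (cross=20.457)
ex = (C−B)/|BC| = (0.9955,0.0943); ey = (-0.0943,0.9955)
P = B + -0.97·ex + 0.85·ey = (-0.3291,2.6219)

-0.33 2.62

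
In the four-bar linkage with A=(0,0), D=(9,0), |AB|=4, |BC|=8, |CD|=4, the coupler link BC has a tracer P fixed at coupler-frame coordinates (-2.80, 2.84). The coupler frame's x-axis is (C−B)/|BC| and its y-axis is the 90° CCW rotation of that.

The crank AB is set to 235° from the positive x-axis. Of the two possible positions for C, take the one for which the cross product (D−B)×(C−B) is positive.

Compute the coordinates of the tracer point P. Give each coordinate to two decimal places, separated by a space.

-6.01 -1.84

A=(0,0), D=(9.00,0)
B = A + 4.00·(cos235°, sin235°) = (-2.2943, -3.2766)
|BD| = 11.7600
circle(B,8.00) ∩ circle(D,4.00): a=7.9208, h=1.1228
  candidates: C₊=(5.0000,0.0087) cross=13.204; C₋=(5.6257,-2.1480) cross=-13.204
  mode + wants cross > 0 → take C=(5.0000,0.0087) (cross=13.204)
ex = (C−B)/|BC| = (0.9118,0.4107); ey = (-0.4107,0.9118)
P = B + -2.80·ex + 2.84·ey = (-6.0136,-1.8370)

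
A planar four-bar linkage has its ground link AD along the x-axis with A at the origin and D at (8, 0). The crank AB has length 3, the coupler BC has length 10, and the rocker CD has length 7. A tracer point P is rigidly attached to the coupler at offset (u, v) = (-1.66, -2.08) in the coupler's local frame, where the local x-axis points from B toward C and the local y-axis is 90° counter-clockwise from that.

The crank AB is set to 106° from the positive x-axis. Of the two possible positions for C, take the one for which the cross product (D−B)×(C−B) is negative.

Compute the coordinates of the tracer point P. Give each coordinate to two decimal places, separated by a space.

A=(0,0), D=(8.00,0)
B = A + 3.00·(cos106°, sin106°) = (-0.8269, 2.8838)
|BD| = 9.2860
circle(B,10.00) ∩ circle(D,7.00): a=7.3891, h=6.7381
  candidates: C₊=(8.2893,6.9940) cross=62.570; C₋=(4.1043,-5.8158) cross=-62.570
  mode - wants cross < 0 → take C=(4.1043,-5.8158) (cross=-62.570)
ex = (C−B)/|BC| = (0.4931,-0.8700); ey = (0.8700,0.4931)
P = B + -1.66·ex + -2.08·ey = (-3.4550,3.3022)

-3.46 3.30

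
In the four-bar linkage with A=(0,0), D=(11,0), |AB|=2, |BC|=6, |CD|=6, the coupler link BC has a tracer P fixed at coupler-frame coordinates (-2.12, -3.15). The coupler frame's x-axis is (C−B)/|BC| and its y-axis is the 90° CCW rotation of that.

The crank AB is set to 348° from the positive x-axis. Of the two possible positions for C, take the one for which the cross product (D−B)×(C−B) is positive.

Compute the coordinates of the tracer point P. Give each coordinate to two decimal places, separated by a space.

2.60 -4.16

A=(0,0), D=(11.00,0)
B = A + 2.00·(cos348°, sin348°) = (1.9563, -0.4158)
|BD| = 9.0533
circle(B,6.00) ∩ circle(D,6.00): a=4.5266, h=3.9382
  candidates: C₊=(6.2973,3.7262) cross=35.654; C₋=(6.6590,-4.1420) cross=-35.654
  mode + wants cross > 0 → take C=(6.2973,3.7262) (cross=35.654)
ex = (C−B)/|BC| = (0.7235,0.6903); ey = (-0.6903,0.7235)
P = B + -2.12·ex + -3.15·ey = (2.5970,-4.1583)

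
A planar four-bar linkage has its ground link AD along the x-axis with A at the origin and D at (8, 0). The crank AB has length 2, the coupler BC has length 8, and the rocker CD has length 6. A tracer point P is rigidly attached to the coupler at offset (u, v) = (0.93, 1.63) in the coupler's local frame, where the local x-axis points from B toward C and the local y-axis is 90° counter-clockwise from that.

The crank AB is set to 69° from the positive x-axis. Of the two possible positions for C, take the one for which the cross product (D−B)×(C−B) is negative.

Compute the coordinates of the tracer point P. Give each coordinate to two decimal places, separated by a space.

A=(0,0), D=(8.00,0)
B = A + 2.00·(cos69°, sin69°) = (0.7167, 1.8672)
|BD| = 7.5188
circle(B,8.00) ∩ circle(D,6.00): a=5.6214, h=5.6921
  candidates: C₊=(7.5756,5.9850) cross=42.798; C₋=(4.7485,-5.0426) cross=-42.798
  mode - wants cross < 0 → take C=(4.7485,-5.0426) (cross=-42.798)
ex = (C−B)/|BC| = (0.5040,-0.8637); ey = (0.8637,0.5040)
P = B + 0.93·ex + 1.63·ey = (2.5933,1.8854)

2.59 1.89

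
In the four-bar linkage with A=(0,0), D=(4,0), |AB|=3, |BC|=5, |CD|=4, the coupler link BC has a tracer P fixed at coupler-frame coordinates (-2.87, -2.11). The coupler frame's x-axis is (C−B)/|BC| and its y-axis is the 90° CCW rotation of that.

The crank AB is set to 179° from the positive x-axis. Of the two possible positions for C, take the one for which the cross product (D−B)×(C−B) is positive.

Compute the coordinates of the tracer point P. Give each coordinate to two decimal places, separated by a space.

A=(0,0), D=(4.00,0)
B = A + 3.00·(cos179°, sin179°) = (-2.9995, 0.0524)
|BD| = 6.9997
circle(B,5.00) ∩ circle(D,4.00): a=4.1428, h=2.7996
  candidates: C₊=(1.1640,2.8209) cross=19.596; C₋=(1.1222,-2.7781) cross=-19.596
  mode + wants cross > 0 → take C=(1.1640,2.8209) (cross=19.596)
ex = (C−B)/|BC| = (0.8327,0.5537); ey = (-0.5537,0.8327)
P = B + -2.87·ex + -2.11·ey = (-4.2211,-3.2938)

-4.22 -3.29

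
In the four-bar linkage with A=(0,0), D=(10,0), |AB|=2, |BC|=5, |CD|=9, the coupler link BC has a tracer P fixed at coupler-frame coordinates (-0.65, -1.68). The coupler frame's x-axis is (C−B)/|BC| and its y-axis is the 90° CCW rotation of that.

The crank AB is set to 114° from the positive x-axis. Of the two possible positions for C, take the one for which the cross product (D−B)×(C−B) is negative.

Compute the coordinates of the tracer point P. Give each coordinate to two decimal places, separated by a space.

-2.61 1.67

A=(0,0), D=(10.00,0)
B = A + 2.00·(cos114°, sin114°) = (-0.8135, 1.8271)
|BD| = 10.9667
circle(B,5.00) ∩ circle(D,9.00): a=2.9302, h=4.0514
  candidates: C₊=(2.7507,5.3337) cross=44.431; C₋=(1.4008,-2.6559) cross=-44.431
  mode - wants cross < 0 → take C=(1.4008,-2.6559) (cross=-44.431)
ex = (C−B)/|BC| = (0.4429,-0.8966); ey = (0.8966,0.4429)
P = B + -0.65·ex + -1.68·ey = (-2.6076,1.6659)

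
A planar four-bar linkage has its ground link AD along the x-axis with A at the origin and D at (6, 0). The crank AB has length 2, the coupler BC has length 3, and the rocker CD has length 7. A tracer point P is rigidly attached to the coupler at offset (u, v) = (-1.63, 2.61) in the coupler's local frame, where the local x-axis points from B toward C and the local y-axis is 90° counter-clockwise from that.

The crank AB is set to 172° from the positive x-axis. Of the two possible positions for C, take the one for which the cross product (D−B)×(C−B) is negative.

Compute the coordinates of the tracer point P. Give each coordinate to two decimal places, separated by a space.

A=(0,0), D=(6.00,0)
B = A + 2.00·(cos172°, sin172°) = (-1.9805, 0.2783)
|BD| = 7.9854
circle(B,3.00) ∩ circle(D,7.00): a=1.4881, h=2.6049
  candidates: C₊=(-0.4025,2.8298) cross=20.801; C₋=(-0.5841,-2.3768) cross=-20.801
  mode - wants cross < 0 → take C=(-0.5841,-2.3768) (cross=-20.801)
ex = (C−B)/|BC| = (0.4655,-0.8851); ey = (0.8851,0.4655)
P = B + -1.63·ex + 2.61·ey = (-0.4292,2.9359)

-0.43 2.94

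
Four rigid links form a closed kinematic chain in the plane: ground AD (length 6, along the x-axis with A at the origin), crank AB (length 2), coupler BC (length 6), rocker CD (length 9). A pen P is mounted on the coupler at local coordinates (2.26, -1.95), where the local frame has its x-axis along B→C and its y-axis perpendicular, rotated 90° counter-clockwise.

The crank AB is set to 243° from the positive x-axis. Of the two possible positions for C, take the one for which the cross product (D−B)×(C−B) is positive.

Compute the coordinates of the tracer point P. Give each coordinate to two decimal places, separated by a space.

0.60 0.80

A=(0,0), D=(6.00,0)
B = A + 2.00·(cos243°, sin243°) = (-0.9080, -1.7820)
|BD| = 7.1341
circle(B,6.00) ∩ circle(D,9.00): a=0.4132, h=5.9858
  candidates: C₊=(-2.0030,4.1172) cross=42.703; C₋=(0.9873,-7.4748) cross=-42.703
  mode + wants cross > 0 → take C=(-2.0030,4.1172) (cross=42.703)
ex = (C−B)/|BC| = (-0.1825,0.9832); ey = (-0.9832,-0.1825)
P = B + 2.26·ex + -1.95·ey = (0.5968,0.7959)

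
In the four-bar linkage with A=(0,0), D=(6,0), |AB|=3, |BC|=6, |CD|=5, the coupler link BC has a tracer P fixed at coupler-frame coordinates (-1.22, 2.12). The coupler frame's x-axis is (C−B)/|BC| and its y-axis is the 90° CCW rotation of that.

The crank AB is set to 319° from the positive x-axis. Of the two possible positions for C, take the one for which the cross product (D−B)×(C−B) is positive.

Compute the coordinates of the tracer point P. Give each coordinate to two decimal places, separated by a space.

0.01 -2.92

A=(0,0), D=(6.00,0)
B = A + 3.00·(cos319°, sin319°) = (2.2641, -1.9682)
|BD| = 4.2226
circle(B,6.00) ∩ circle(D,5.00): a=3.4138, h=4.9342
  candidates: C₊=(2.9846,3.9884) cross=20.835; C₋=(7.5843,-4.7424) cross=-20.835
  mode + wants cross > 0 → take C=(2.9846,3.9884) (cross=20.835)
ex = (C−B)/|BC| = (0.1201,0.9928); ey = (-0.9928,0.1201)
P = B + -1.22·ex + 2.12·ey = (0.0130,-2.9248)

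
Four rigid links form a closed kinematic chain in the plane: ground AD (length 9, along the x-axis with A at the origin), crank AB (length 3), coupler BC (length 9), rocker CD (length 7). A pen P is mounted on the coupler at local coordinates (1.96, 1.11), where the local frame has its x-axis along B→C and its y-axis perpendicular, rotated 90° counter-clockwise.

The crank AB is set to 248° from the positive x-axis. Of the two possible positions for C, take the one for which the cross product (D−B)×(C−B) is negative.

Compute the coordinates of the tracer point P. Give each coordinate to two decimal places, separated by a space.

A=(0,0), D=(9.00,0)
B = A + 3.00·(cos248°, sin248°) = (-1.1238, -2.7816)
|BD| = 10.4990
circle(B,9.00) ∩ circle(D,7.00): a=6.7735, h=5.9262
  candidates: C₊=(3.8375,4.7275) cross=62.220; C₋=(6.9777,-6.7015) cross=-62.220
  mode - wants cross < 0 → take C=(6.9777,-6.7015) (cross=-62.220)
ex = (C−B)/|BC| = (0.9002,-0.4356); ey = (0.4356,0.9002)
P = B + 1.96·ex + 1.11·ey = (1.1240,-2.6360)

1.12 -2.64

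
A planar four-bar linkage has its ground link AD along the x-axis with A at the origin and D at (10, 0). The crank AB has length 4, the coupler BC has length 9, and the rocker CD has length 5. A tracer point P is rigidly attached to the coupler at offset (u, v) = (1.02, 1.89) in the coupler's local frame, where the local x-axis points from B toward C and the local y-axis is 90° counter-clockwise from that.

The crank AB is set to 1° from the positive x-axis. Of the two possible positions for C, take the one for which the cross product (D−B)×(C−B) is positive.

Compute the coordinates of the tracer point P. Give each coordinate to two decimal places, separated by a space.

A=(0,0), D=(10.00,0)
B = A + 4.00·(cos1°, sin1°) = (3.9994, 0.0698)
|BD| = 6.0010
circle(B,9.00) ∩ circle(D,5.00): a=7.6664, h=4.7145
  candidates: C₊=(11.7201,4.6948) cross=28.292; C₋=(11.6104,-4.7336) cross=-28.292
  mode + wants cross > 0 → take C=(11.7201,4.6948) (cross=28.292)
ex = (C−B)/|BC| = (0.8579,0.5139); ey = (-0.5139,0.8579)
P = B + 1.02·ex + 1.89·ey = (3.9032,2.2153)

3.90 2.22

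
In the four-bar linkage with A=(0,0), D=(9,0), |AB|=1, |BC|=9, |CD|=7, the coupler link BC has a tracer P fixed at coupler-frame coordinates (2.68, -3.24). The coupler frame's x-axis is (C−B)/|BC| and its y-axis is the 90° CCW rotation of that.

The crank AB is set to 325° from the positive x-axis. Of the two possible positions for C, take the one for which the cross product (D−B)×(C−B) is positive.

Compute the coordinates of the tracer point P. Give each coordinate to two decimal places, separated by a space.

5.02 -0.47

A=(0,0), D=(9.00,0)
B = A + 1.00·(cos325°, sin325°) = (0.8192, -0.5736)
|BD| = 8.2009
circle(B,9.00) ∩ circle(D,7.00): a=6.0515, h=6.6618
  candidates: C₊=(6.3899,6.4952) cross=54.633; C₋=(7.3217,-6.7958) cross=-54.633
  mode + wants cross > 0 → take C=(6.3899,6.4952) (cross=54.633)
ex = (C−B)/|BC| = (0.6190,0.7854); ey = (-0.7854,0.6190)
P = B + 2.68·ex + -3.24·ey = (5.0227,-0.4741)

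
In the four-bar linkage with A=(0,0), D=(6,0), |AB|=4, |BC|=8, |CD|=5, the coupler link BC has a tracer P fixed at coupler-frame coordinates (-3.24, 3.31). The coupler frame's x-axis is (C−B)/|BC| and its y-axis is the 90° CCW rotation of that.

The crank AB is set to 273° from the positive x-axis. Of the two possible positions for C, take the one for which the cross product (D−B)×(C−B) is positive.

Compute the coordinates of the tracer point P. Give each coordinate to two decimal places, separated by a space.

-3.91 -6.11

A=(0,0), D=(6.00,0)
B = A + 4.00·(cos273°, sin273°) = (0.2093, -3.9945)
|BD| = 7.0348
circle(B,8.00) ∩ circle(D,5.00): a=6.2893, h=4.9441
  candidates: C₊=(2.5790,3.6465) cross=34.781; C₋=(8.1938,-4.4930) cross=-34.781
  mode + wants cross > 0 → take C=(2.5790,3.6465) (cross=34.781)
ex = (C−B)/|BC| = (0.2962,0.9551); ey = (-0.9551,0.2962)
P = B + -3.24·ex + 3.31·ey = (-3.9118,-6.1087)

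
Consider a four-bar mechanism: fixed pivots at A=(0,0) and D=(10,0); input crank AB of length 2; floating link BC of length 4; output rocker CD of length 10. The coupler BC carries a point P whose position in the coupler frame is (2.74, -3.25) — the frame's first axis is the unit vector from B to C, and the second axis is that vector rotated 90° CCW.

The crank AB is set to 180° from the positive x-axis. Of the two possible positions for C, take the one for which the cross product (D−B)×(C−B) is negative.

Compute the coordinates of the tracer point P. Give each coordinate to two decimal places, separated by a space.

A=(0,0), D=(10.00,0)
B = A + 2.00·(cos180°, sin180°) = (-2.0000, 0.0000)
|BD| = 12.0000
circle(B,4.00) ∩ circle(D,10.00): a=2.5000, h=3.1225
  candidates: C₊=(0.5000,3.1225) cross=37.470; C₋=(0.5000,-3.1225) cross=-37.470
  mode - wants cross < 0 → take C=(0.5000,-3.1225) (cross=-37.470)
ex = (C−B)/|BC| = (0.6250,-0.7806); ey = (0.7806,0.6250)
P = B + 2.74·ex + -3.25·ey = (-2.8245,-4.1702)

-2.82 -4.17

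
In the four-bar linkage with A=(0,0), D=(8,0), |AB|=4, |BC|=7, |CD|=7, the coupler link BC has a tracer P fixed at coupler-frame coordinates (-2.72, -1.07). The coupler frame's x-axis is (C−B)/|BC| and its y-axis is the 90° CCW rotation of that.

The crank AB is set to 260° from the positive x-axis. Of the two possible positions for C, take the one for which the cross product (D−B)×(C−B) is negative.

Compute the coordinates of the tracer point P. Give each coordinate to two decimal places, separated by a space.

-3.62 -3.88

A=(0,0), D=(8.00,0)
B = A + 4.00·(cos260°, sin260°) = (-0.6946, -3.9392)
|BD| = 9.5453
circle(B,7.00) ∩ circle(D,7.00): a=4.7727, h=5.1207
  candidates: C₊=(1.5395,2.6947) cross=48.879; C₋=(5.7659,-6.6339) cross=-48.879
  mode - wants cross < 0 → take C=(5.7659,-6.6339) (cross=-48.879)
ex = (C−B)/|BC| = (0.9229,-0.3850); ey = (0.3850,0.9229)
P = B + -2.72·ex + -1.07·ey = (-3.6169,-3.8797)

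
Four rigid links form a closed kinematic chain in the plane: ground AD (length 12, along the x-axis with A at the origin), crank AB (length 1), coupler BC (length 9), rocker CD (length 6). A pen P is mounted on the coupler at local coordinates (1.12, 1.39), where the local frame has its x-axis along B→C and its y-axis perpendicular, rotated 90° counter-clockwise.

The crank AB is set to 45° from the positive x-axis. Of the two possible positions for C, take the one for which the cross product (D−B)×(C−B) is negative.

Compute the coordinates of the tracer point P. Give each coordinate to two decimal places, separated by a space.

2.43 1.19

A=(0,0), D=(12.00,0)
B = A + 1.00·(cos45°, sin45°) = (0.7071, 0.7071)
|BD| = 11.3150
circle(B,9.00) ∩ circle(D,6.00): a=7.6460, h=4.7475
  candidates: C₊=(8.6349,4.9675) cross=53.718; C₋=(8.0415,-4.5089) cross=-53.718
  mode - wants cross < 0 → take C=(8.0415,-4.5089) (cross=-53.718)
ex = (C−B)/|BC| = (0.8149,-0.5796); ey = (0.5796,0.8149)
P = B + 1.12·ex + 1.39·ey = (2.4254,1.1908)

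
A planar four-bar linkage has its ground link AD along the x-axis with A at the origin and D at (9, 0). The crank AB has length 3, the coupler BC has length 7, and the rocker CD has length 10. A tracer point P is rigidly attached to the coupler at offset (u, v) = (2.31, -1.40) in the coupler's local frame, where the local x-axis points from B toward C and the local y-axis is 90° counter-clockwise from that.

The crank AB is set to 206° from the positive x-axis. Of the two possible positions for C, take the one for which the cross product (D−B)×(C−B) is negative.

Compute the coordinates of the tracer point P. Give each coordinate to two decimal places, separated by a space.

-2.35 -3.99

A=(0,0), D=(9.00,0)
B = A + 3.00·(cos206°, sin206°) = (-2.6964, -1.3151)
|BD| = 11.7701
circle(B,7.00) ∩ circle(D,10.00): a=3.7185, h=5.9306
  candidates: C₊=(0.3362,4.9939) cross=69.804; C₋=(1.6615,-6.7931) cross=-69.804
  mode - wants cross < 0 → take C=(1.6615,-6.7931) (cross=-69.804)
ex = (C−B)/|BC| = (0.6226,-0.7826); ey = (0.7826,0.6226)
P = B + 2.31·ex + -1.40·ey = (-2.3539,-3.9944)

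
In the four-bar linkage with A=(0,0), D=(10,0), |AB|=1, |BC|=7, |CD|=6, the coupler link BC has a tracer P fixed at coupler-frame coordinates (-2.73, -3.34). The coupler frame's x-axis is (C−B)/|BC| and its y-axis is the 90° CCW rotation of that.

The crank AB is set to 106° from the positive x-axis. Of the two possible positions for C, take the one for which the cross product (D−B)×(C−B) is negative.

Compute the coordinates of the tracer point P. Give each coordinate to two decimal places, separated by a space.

A=(0,0), D=(10.00,0)
B = A + 1.00·(cos106°, sin106°) = (-0.2756, 0.9613)
|BD| = 10.3205
circle(B,7.00) ∩ circle(D,6.00): a=5.7901, h=3.9338
  candidates: C₊=(5.8557,4.3387) cross=40.599; C₋=(5.1229,-3.4948) cross=-40.599
  mode - wants cross < 0 → take C=(5.1229,-3.4948) (cross=-40.599)
ex = (C−B)/|BC| = (0.7712,-0.6366); ey = (0.6366,0.7712)
P = B + -2.73·ex + -3.34·ey = (-4.5072,0.1233)

-4.51 0.12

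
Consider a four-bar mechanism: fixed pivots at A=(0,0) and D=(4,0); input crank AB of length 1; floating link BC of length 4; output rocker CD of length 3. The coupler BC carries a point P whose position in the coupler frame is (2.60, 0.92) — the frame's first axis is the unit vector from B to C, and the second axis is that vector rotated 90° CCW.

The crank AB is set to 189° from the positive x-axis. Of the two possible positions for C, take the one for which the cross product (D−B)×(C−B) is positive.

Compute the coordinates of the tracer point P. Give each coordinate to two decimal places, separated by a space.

0.46 2.19

A=(0,0), D=(4.00,0)
B = A + 1.00·(cos189°, sin189°) = (-0.9877, -0.1564)
|BD| = 4.9901
circle(B,4.00) ∩ circle(D,3.00): a=3.1965, h=2.4047
  candidates: C₊=(2.1318,2.3473) cross=12.000; C₋=(2.2826,-2.4598) cross=-12.000
  mode + wants cross > 0 → take C=(2.1318,2.3473) (cross=12.000)
ex = (C−B)/|BC| = (0.7799,0.6259); ey = (-0.6259,0.7799)
P = B + 2.60·ex + 0.92·ey = (0.4641,2.1885)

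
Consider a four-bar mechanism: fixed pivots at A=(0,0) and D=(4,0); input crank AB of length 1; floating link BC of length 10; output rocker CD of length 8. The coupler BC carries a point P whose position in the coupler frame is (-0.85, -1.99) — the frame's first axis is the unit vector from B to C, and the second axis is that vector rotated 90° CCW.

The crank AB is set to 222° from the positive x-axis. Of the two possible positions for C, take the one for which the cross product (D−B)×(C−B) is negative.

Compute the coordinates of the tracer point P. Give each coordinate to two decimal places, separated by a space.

A=(0,0), D=(4.00,0)
B = A + 1.00·(cos222°, sin222°) = (-0.7431, -0.6691)
|BD| = 4.7901
circle(B,10.00) ∩ circle(D,8.00): a=6.1528, h=7.8831
  candidates: C₊=(4.2481,7.9962) cross=37.761; C₋=(6.4505,-7.6154) cross=-37.761
  mode - wants cross < 0 → take C=(6.4505,-7.6154) (cross=-37.761)
ex = (C−B)/|BC| = (0.7194,-0.6946); ey = (0.6946,0.7194)
P = B + -0.85·ex + -1.99·ey = (-2.7369,-1.5102)

-2.74 -1.51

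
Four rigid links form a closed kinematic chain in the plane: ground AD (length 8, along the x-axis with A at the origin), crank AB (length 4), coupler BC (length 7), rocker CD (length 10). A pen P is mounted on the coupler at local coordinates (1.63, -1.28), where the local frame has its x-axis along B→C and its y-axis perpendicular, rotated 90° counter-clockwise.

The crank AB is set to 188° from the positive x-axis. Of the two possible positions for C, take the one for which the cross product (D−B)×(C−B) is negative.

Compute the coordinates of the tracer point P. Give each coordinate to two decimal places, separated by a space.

A=(0,0), D=(8.00,0)
B = A + 4.00·(cos188°, sin188°) = (-3.9611, -0.5567)
|BD| = 11.9740
circle(B,7.00) ∩ circle(D,10.00): a=3.8574, h=5.8413
  candidates: C₊=(-0.3794,5.4576) cross=69.944; C₋=(0.1637,-6.2123) cross=-69.944
  mode - wants cross < 0 → take C=(0.1637,-6.2123) (cross=-69.944)
ex = (C−B)/|BC| = (0.5893,-0.8079); ey = (0.8079,0.5893)
P = B + 1.63·ex + -1.28·ey = (-4.0348,-2.6279)

-4.03 -2.63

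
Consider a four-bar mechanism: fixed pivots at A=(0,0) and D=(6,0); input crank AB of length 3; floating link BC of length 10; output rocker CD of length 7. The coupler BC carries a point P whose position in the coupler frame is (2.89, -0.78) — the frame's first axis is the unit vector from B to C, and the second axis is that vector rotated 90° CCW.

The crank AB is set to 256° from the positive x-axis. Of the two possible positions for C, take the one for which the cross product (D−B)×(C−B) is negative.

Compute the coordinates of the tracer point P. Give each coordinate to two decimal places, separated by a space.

1.69 -4.67

A=(0,0), D=(6.00,0)
B = A + 3.00·(cos256°, sin256°) = (-0.7258, -2.9109)
|BD| = 7.3287
circle(B,10.00) ∩ circle(D,7.00): a=7.1438, h=6.9976
  candidates: C₊=(3.0510,6.3485) cross=51.283; C₋=(8.6097,-6.4953) cross=-51.283
  mode - wants cross < 0 → take C=(8.6097,-6.4953) (cross=-51.283)
ex = (C−B)/|BC| = (0.9336,-0.3584); ey = (0.3584,0.9336)
P = B + 2.89·ex + -0.78·ey = (1.6926,-4.6750)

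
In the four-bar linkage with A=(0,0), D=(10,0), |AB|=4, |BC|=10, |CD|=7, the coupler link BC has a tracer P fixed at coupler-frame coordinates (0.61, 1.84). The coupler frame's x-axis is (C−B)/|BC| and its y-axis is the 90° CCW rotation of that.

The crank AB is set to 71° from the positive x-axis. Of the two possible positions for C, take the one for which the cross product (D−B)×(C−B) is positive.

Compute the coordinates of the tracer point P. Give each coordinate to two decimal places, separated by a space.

1.30 5.72

A=(0,0), D=(10.00,0)
B = A + 4.00·(cos71°, sin71°) = (1.3023, 3.7821)
|BD| = 9.4844
circle(B,10.00) ∩ circle(D,7.00): a=7.4308, h=6.6920
  candidates: C₊=(10.7853,6.9558) cross=63.470; C₋=(5.4482,-5.3180) cross=-63.470
  mode + wants cross > 0 → take C=(10.7853,6.9558) (cross=63.470)
ex = (C−B)/|BC| = (0.9483,0.3174); ey = (-0.3174,0.9483)
P = B + 0.61·ex + 1.84·ey = (1.2968,5.7205)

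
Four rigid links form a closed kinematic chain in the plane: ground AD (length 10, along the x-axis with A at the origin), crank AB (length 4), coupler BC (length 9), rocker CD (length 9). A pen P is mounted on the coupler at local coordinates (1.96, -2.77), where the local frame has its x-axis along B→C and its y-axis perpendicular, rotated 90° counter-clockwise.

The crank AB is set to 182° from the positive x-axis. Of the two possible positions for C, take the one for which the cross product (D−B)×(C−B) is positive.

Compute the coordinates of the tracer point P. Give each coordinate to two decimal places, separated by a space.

A=(0,0), D=(10.00,0)
B = A + 4.00·(cos182°, sin182°) = (-3.9976, -0.1396)
|BD| = 13.9983
circle(B,9.00) ∩ circle(D,9.00): a=6.9991, h=5.6579
  candidates: C₊=(2.9448,5.5879) cross=79.201; C₋=(3.0576,-5.7274) cross=-79.201
  mode + wants cross > 0 → take C=(2.9448,5.5879) (cross=79.201)
ex = (C−B)/|BC| = (0.7714,0.6364); ey = (-0.6364,0.7714)
P = B + 1.96·ex + -2.77·ey = (-0.7229,-1.0290)

-0.72 -1.03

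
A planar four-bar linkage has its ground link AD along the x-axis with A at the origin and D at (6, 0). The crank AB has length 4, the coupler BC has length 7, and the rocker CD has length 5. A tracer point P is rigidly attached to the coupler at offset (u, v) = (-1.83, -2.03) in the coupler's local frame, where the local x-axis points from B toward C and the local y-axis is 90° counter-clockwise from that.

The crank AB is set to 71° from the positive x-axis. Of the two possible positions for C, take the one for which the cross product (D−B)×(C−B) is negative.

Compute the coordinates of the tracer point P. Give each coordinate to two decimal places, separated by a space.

-0.93 5.36

A=(0,0), D=(6.00,0)
B = A + 4.00·(cos71°, sin71°) = (1.3023, 3.7821)
|BD| = 6.0310
circle(B,7.00) ∩ circle(D,5.00): a=5.0052, h=4.8936
  candidates: C₊=(8.2698,4.4551) cross=29.514; C₋=(2.1322,-3.1686) cross=-29.514
  mode - wants cross < 0 → take C=(2.1322,-3.1686) (cross=-29.514)
ex = (C−B)/|BC| = (0.1186,-0.9929); ey = (0.9929,0.1186)
P = B + -1.83·ex + -2.03·ey = (-0.9304,5.3585)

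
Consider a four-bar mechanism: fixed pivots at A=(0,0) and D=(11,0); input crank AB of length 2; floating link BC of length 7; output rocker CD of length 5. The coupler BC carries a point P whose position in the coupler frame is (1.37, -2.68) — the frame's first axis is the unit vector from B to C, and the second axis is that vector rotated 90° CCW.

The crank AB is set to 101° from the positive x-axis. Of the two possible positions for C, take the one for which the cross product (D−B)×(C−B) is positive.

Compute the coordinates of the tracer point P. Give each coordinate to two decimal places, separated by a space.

1.15 -0.63

A=(0,0), D=(11.00,0)
B = A + 2.00·(cos101°, sin101°) = (-0.3816, 1.9633)
|BD| = 11.5497
circle(B,7.00) ∩ circle(D,5.00): a=6.8138, h=1.6036
  candidates: C₊=(6.6056,2.3853) cross=18.521; C₋=(6.0605,-0.7753) cross=-18.521
  mode + wants cross > 0 → take C=(6.6056,2.3853) (cross=18.521)
ex = (C−B)/|BC| = (0.9982,0.0603); ey = (-0.0603,0.9982)
P = B + 1.37·ex + -2.68·ey = (1.1475,-0.6293)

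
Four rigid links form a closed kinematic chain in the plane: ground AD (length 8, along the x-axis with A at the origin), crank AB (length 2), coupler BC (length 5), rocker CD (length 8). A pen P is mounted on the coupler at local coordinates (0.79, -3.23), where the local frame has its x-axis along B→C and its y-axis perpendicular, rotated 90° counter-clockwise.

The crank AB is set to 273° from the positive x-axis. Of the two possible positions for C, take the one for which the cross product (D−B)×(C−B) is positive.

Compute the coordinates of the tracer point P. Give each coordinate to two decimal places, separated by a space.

A=(0,0), D=(8.00,0)
B = A + 2.00·(cos273°, sin273°) = (0.1047, -1.9973)
|BD| = 8.1440
circle(B,5.00) ∩ circle(D,8.00): a=1.6776, h=4.7102
  candidates: C₊=(0.5759,2.9805) cross=38.360; C₋=(2.8862,-6.1522) cross=-38.360
  mode + wants cross > 0 → take C=(0.5759,2.9805) (cross=38.360)
ex = (C−B)/|BC| = (0.0943,0.9955); ey = (-0.9955,0.0943)
P = B + 0.79·ex + -3.23·ey = (3.3948,-1.5152)

3.39 -1.52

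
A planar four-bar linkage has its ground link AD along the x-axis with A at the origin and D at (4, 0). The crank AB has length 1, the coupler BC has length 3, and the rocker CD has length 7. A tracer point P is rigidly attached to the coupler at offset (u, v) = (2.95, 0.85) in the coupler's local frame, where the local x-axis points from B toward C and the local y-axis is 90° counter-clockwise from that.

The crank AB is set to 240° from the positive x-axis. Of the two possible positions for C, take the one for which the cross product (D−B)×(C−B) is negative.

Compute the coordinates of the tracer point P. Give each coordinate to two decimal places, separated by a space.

A=(0,0), D=(4.00,0)
B = A + 1.00·(cos240°, sin240°) = (-0.5000, -0.8660)
|BD| = 4.5826
circle(B,3.00) ∩ circle(D,7.00): a=-2.0731, h=2.1685
  candidates: C₊=(-2.9455,0.8716) cross=9.937; C₋=(-2.1259,-3.3872) cross=-9.937
  mode - wants cross < 0 → take C=(-2.1259,-3.3872) (cross=-9.937)
ex = (C−B)/|BC| = (-0.5420,-0.8404); ey = (0.8404,-0.5420)
P = B + 2.95·ex + 0.85·ey = (-1.3845,-3.8059)

-1.38 -3.81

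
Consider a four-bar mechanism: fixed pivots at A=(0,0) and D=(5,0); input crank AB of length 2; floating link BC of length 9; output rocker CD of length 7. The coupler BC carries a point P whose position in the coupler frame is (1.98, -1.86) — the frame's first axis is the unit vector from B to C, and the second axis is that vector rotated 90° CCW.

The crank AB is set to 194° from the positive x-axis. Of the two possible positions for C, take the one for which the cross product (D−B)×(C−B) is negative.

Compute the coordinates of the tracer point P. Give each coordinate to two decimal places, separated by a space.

A=(0,0), D=(5.00,0)
B = A + 2.00·(cos194°, sin194°) = (-1.9406, -0.4838)
|BD| = 6.9574
circle(B,9.00) ∩ circle(D,7.00): a=5.7784, h=6.9000
  candidates: C₊=(3.3440,6.8013) cross=48.006; C₋=(4.3037,-6.9653) cross=-48.006
  mode - wants cross < 0 → take C=(4.3037,-6.9653) (cross=-48.006)
ex = (C−B)/|BC| = (0.6938,-0.7202); ey = (0.7202,0.6938)
P = B + 1.98·ex + -1.86·ey = (-1.9063,-3.2002)

-1.91 -3.20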